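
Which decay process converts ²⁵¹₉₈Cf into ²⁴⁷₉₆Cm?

alpha decay

ΔA = 247 − 251 = -4; ΔZ = 96 − 98 = -2.
A drops by 4 and Z drops by 2 — the signature of alpha emission.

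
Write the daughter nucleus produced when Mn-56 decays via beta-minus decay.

Beta-minus decay: mass number changes by +0, atomic number by +1.
A: 56 = 56; Z: 25 + 1 = 26.
Z = 26 is iron, so the daughter is Fe-56.

Fe-56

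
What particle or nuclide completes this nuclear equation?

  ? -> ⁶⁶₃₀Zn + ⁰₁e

Ga-66

Conserve mass number: A = 66 + 0, so A = 66.
Conserve atomic number: Z = 30 + 1, so Z = 31.
Z = 31 is gallium, so the species is ⁶⁶₃₁Ga.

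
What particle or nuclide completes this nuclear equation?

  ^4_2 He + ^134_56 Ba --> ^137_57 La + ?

Conserve mass number: 4 + 134 = 137 + A, so A = 1.
Conserve atomic number: 2 + 56 = 57 + Z, so Z = 1.
A = 1 and Z = 1 is ^1_1 H — a proton.

proton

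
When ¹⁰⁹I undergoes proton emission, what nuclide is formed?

Proton emission: mass number changes by -1, atomic number by -1.
A: 109 − 1 = 108; Z: 53 − 1 = 52.
Z = 52 is tellurium, so the daughter is ¹⁰⁸Te.

Te-108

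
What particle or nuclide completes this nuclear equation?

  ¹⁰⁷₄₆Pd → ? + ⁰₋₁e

Conserve mass number: 107 = A + 0, so A = 107.
Conserve atomic number: 46 = Z − 1, so Z = 47.
Z = 47 is silver, so the species is ¹⁰⁷₄₇Ag.

Ag-107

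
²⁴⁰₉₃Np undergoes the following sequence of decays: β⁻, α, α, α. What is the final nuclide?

Ra-228

Start: (A, Z) = (240, 93).
After β⁻: (240, 94).
After α: (236, 92).
After α: (232, 90).
After α: (228, 88).
Z = 88 is radium.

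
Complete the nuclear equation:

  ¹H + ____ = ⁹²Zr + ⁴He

Nb-95

Conserve mass number: 1 + A = 92 + 4, so A = 95.
Conserve atomic number: 1 + Z = 40 + 2, so Z = 41.
Z = 41 is niobium, so the species is ⁹⁵Nb.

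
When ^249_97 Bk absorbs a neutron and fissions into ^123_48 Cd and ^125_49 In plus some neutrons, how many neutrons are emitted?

Conserve mass number: 250 = 123 + 125 + k, so k = 250 − 248 = 2.
Check atomic number: 97 = 48 + 49 + 0 = 97. ✓

2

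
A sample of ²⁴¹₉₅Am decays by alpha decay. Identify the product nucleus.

Np-237

Alpha decay: mass number changes by -4, atomic number by -2.
A: 241 − 4 = 237; Z: 95 − 2 = 93.
Z = 93 is neptunium, so the daughter is ²³⁷₉₃Np.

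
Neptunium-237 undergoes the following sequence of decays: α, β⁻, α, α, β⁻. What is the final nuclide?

Start: (A, Z) = (237, 93).
After α: (233, 91).
After β⁻: (233, 92).
After α: (229, 90).
After α: (225, 88).
After β⁻: (225, 89).
Z = 89 is actinium.

Ac-225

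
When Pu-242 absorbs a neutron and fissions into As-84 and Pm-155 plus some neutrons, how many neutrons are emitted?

4

Conserve mass number: 243 = 84 + 155 + k, so k = 243 − 239 = 4.
Check atomic number: 94 = 33 + 61 + 0 = 94. ✓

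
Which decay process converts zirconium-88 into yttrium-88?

ΔA = 88 − 88 = 0; ΔZ = 39 − 40 = -1.
A is unchanged and Z drops by 1 — a proton has become a neutron (β⁺ emission or electron capture).

beta-plus decay or electron capture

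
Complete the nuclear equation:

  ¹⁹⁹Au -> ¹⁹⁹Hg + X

beta-minus particle

Conserve mass number: 199 = 199 + A, so A = 0.
Conserve atomic number: 79 = 80 + Z, so Z = -1.
A = 0 and Z = -1 is e⁻ — a beta-minus particle.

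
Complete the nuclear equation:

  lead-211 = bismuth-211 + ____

beta-minus particle

Conserve mass number: 211 = 211 + A, so A = 0.
Conserve atomic number: 82 = 83 + Z, so Z = -1.
A = 0 and Z = -1 is e⁻ — a beta-minus particle.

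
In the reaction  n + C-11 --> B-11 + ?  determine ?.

proton

Conserve mass number: 1 + 11 = 11 + A, so A = 1.
Conserve atomic number: 0 + 6 = 5 + Z, so Z = 1.
A = 1 and Z = 1 is H-1 — a proton.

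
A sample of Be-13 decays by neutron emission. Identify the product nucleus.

Be-12

Neutron emission: mass number changes by -1, atomic number by +0.
A: 13 − 1 = 12; Z: 4 = 4.
Z = 4 is beryllium, so the daughter is Be-12.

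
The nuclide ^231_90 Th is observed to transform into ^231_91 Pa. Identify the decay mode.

ΔA = 231 − 231 = 0; ΔZ = 91 − 90 = +1.
A is unchanged and Z rises by 1 — a neutron has become a proton (β⁻ decay).

beta-minus decay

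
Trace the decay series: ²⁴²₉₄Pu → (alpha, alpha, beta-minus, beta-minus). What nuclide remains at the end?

U-234

Start: (A, Z) = (242, 94).
After α: (238, 92).
After α: (234, 90).
After β⁻: (234, 91).
After β⁻: (234, 92).
Z = 92 is uranium.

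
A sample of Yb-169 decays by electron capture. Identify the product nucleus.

Electron capture: mass number changes by +0, atomic number by -1.
A: 169 = 169; Z: 70 − 1 = 69.
Z = 69 is thulium, so the daughter is Tm-169.

Tm-169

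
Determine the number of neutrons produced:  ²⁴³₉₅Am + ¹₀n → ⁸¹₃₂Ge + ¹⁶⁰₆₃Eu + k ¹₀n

3

Conserve mass number: 244 = 81 + 160 + k, so k = 244 − 241 = 3.
Check atomic number: 95 = 32 + 63 + 0 = 95. ✓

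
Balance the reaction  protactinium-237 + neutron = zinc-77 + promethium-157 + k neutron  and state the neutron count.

4

Conserve mass number: 238 = 77 + 157 + k, so k = 238 − 234 = 4.
Check atomic number: 91 = 30 + 61 + 0 = 91. ✓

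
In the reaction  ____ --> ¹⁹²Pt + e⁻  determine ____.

Conserve mass number: A = 192 + 0, so A = 192.
Conserve atomic number: Z = 78 − 1, so Z = 77.
Z = 77 is iridium, so the species is ¹⁹²Ir.

Ir-192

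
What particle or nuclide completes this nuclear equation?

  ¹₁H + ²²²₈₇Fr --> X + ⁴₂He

Conserve mass number: 1 + 222 = A + 4, so A = 219.
Conserve atomic number: 1 + 87 = Z + 2, so Z = 86.
Z = 86 is radon, so the species is ²¹⁹₈₆Rn.

Rn-219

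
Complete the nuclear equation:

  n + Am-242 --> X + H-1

Pu-242

Conserve mass number: 1 + 242 = A + 1, so A = 242.
Conserve atomic number: 0 + 95 = Z + 1, so Z = 94.
Z = 94 is plutonium, so the species is Pu-242.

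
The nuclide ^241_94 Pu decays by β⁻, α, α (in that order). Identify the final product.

Start: (A, Z) = (241, 94).
After β⁻: (241, 95).
After α: (237, 93).
After α: (233, 91).
Z = 91 is protactinium.

Pa-233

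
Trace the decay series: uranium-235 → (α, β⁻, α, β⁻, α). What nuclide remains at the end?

Start: (A, Z) = (235, 92).
After α: (231, 90).
After β⁻: (231, 91).
After α: (227, 89).
After β⁻: (227, 90).
After α: (223, 88).
Z = 88 is radium.

Ra-223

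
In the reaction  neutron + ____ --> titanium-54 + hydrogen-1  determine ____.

Conserve mass number: 1 + A = 54 + 1, so A = 54.
Conserve atomic number: 0 + Z = 22 + 1, so Z = 23.
Z = 23 is vanadium, so the species is vanadium-54.

V-54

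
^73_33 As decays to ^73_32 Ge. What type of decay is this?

ΔA = 73 − 73 = 0; ΔZ = 32 − 33 = -1.
A is unchanged and Z drops by 1 — a proton has become a neutron (β⁺ emission or electron capture).

beta-plus decay or electron capture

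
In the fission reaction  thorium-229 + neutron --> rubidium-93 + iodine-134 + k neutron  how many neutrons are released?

Conserve mass number: 230 = 93 + 134 + k, so k = 230 − 227 = 3.
Check atomic number: 90 = 37 + 53 + 0 = 90. ✓

3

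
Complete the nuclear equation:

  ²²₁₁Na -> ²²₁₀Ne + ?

Conserve mass number: 22 = 22 + A, so A = 0.
Conserve atomic number: 11 = 10 + Z, so Z = 1.
A = 0 and Z = 1 is ⁰₁e — a positron.

positron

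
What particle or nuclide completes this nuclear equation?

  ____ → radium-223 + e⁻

Fr-223

Conserve mass number: A = 223 + 0, so A = 223.
Conserve atomic number: Z = 88 − 1, so Z = 87.
Z = 87 is francium, so the species is francium-223.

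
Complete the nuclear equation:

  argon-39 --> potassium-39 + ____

beta-minus particle

Conserve mass number: 39 = 39 + A, so A = 0.
Conserve atomic number: 18 = 19 + Z, so Z = -1.
A = 0 and Z = -1 is e⁻ — a beta-minus particle.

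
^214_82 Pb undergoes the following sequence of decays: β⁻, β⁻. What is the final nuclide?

Po-214

Start: (A, Z) = (214, 82).
After β⁻: (214, 83).
After β⁻: (214, 84).
Z = 84 is polonium.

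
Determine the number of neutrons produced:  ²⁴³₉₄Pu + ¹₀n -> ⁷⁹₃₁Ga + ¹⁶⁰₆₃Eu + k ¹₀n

5

Conserve mass number: 244 = 79 + 160 + k, so k = 244 − 239 = 5.
Check atomic number: 94 = 31 + 63 + 0 = 94. ✓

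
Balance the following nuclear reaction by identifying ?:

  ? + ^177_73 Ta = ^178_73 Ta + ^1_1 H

deuteron

Conserve mass number: A + 177 = 178 + 1, so A = 2.
Conserve atomic number: Z + 73 = 73 + 1, so Z = 1.
A = 2 and Z = 1 is ^2_1 H — a deuteron.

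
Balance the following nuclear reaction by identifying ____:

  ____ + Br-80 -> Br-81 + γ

Conserve mass number: A + 80 = 81 + 0, so A = 1.
Conserve atomic number: Z + 35 = 35 + 0, so Z = 0.
A = 1 and Z = 0 is n — a neutron.

neutron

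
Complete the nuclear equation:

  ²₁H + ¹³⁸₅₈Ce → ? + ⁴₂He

Conserve mass number: 2 + 138 = A + 4, so A = 136.
Conserve atomic number: 1 + 58 = Z + 2, so Z = 57.
Z = 57 is lanthanum, so the species is ¹³⁶₅₇La.

La-136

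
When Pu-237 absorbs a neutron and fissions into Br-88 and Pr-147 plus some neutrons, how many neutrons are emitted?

3

Conserve mass number: 238 = 88 + 147 + k, so k = 238 − 235 = 3.
Check atomic number: 94 = 35 + 59 + 0 = 94. ✓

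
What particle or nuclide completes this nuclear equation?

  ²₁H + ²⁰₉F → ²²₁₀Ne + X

Conserve mass number: 2 + 20 = 22 + A, so A = 0.
Conserve atomic number: 1 + 9 = 10 + Z, so Z = 0.
A = 0 and Z = 0 is ⁰₀γ — a gamma ray.

gamma ray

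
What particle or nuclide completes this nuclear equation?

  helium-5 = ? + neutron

Conserve mass number: 5 = A + 1, so A = 4.
Conserve atomic number: 2 = Z + 0, so Z = 2.
A = 4 and Z = 2 is helium-4 — an alpha particle.

He-4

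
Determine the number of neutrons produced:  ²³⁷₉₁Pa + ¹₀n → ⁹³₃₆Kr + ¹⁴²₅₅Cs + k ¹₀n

Conserve mass number: 238 = 93 + 142 + k, so k = 238 − 235 = 3.
Check atomic number: 91 = 36 + 55 + 0 = 91. ✓

3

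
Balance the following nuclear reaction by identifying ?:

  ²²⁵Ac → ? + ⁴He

Fr-221

Conserve mass number: 225 = A + 4, so A = 221.
Conserve atomic number: 89 = Z + 2, so Z = 87.
Z = 87 is francium, so the species is ²²¹Fr.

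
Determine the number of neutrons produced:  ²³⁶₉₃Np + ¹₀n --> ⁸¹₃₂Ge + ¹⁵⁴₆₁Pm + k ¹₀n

Conserve mass number: 237 = 81 + 154 + k, so k = 237 − 235 = 2.
Check atomic number: 93 = 32 + 61 + 0 = 93. ✓

2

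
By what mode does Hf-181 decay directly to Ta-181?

beta-minus decay

ΔA = 181 − 181 = 0; ΔZ = 73 − 72 = +1.
A is unchanged and Z rises by 1 — a neutron has become a proton (β⁻ decay).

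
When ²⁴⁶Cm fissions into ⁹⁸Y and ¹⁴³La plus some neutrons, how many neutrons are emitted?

5

Conserve mass number: 246 = 98 + 143 + k, so k = 246 − 241 = 5.
Check atomic number: 96 = 39 + 57 + 0 = 96. ✓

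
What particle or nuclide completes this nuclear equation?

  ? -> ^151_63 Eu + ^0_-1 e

Conserve mass number: A = 151 + 0, so A = 151.
Conserve atomic number: Z = 63 − 1, so Z = 62.
Z = 62 is samarium, so the species is ^151_62 Sm.

Sm-151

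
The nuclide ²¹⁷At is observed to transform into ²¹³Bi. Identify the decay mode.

ΔA = 213 − 217 = -4; ΔZ = 83 − 85 = -2.
A drops by 4 and Z drops by 2 — the signature of alpha emission.

alpha decay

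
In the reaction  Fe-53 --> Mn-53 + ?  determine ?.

positron

Conserve mass number: 53 = 53 + A, so A = 0.
Conserve atomic number: 26 = 25 + Z, so Z = 1.
A = 0 and Z = 1 is e⁺ — a positron.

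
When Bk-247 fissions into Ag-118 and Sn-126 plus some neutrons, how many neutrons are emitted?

Conserve mass number: 247 = 118 + 126 + k, so k = 247 − 244 = 3.
Check atomic number: 97 = 47 + 50 + 0 = 97. ✓

3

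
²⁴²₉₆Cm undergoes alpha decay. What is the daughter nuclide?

Alpha decay: mass number changes by -4, atomic number by -2.
A: 242 − 4 = 238; Z: 96 − 2 = 94.
Z = 94 is plutonium, so the daughter is ²³⁸₉₄Pu.

Pu-238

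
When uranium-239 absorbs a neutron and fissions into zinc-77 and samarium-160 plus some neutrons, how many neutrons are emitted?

3

Conserve mass number: 240 = 77 + 160 + k, so k = 240 − 237 = 3.
Check atomic number: 92 = 30 + 62 + 0 = 92. ✓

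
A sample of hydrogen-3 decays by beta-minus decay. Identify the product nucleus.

He-3

Beta-minus decay: mass number changes by +0, atomic number by +1.
A: 3 = 3; Z: 1 + 1 = 2.
Z = 2 is helium, so the daughter is helium-3.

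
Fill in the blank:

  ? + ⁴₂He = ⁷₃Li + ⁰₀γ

Conserve mass number: A + 4 = 7 + 0, so A = 3.
Conserve atomic number: Z + 2 = 3 + 0, so Z = 1.
A = 3 and Z = 1 is ³₁H — a triton.

triton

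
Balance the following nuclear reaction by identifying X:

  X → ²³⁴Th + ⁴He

U-238

Conserve mass number: A = 234 + 4, so A = 238.
Conserve atomic number: Z = 90 + 2, so Z = 92.
Z = 92 is uranium, so the species is ²³⁸U.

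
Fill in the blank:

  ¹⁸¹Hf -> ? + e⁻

Conserve mass number: 181 = A + 0, so A = 181.
Conserve atomic number: 72 = Z − 1, so Z = 73.
Z = 73 is tantalum, so the species is ¹⁸¹Ta.

Ta-181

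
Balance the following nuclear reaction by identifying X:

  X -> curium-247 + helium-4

Conserve mass number: A = 247 + 4, so A = 251.
Conserve atomic number: Z = 96 + 2, so Z = 98.
Z = 98 is californium, so the species is californium-251.

Cf-251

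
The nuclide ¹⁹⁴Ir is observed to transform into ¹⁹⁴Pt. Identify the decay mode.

ΔA = 194 − 194 = 0; ΔZ = 78 − 77 = +1.
A is unchanged and Z rises by 1 — a neutron has become a proton (β⁻ decay).

beta-minus decay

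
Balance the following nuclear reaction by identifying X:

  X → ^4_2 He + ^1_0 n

He-5

Conserve mass number: A = 4 + 1, so A = 5.
Conserve atomic number: Z = 2 + 0, so Z = 2.
Z = 2 is helium, so the species is ^5_2 He.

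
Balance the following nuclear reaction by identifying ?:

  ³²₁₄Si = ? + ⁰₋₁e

P-32

Conserve mass number: 32 = A + 0, so A = 32.
Conserve atomic number: 14 = Z − 1, so Z = 15.
Z = 15 is phosphorus, so the species is ³²₁₅P.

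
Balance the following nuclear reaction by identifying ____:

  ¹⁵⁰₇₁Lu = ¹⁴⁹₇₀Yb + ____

proton

Conserve mass number: 150 = 149 + A, so A = 1.
Conserve atomic number: 71 = 70 + Z, so Z = 1.
A = 1 and Z = 1 is ¹₁H — a proton.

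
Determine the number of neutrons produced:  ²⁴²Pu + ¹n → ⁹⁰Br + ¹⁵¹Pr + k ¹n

2

Conserve mass number: 243 = 90 + 151 + k, so k = 243 − 241 = 2.
Check atomic number: 94 = 35 + 59 + 0 = 94. ✓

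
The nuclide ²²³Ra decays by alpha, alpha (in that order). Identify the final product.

Po-215

Start: (A, Z) = (223, 88).
After α: (219, 86).
After α: (215, 84).
Z = 84 is polonium.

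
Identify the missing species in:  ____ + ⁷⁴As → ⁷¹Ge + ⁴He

proton

Conserve mass number: A + 74 = 71 + 4, so A = 1.
Conserve atomic number: Z + 33 = 32 + 2, so Z = 1.
A = 1 and Z = 1 is ¹H — a proton.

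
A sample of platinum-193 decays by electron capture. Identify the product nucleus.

Electron capture: mass number changes by +0, atomic number by -1.
A: 193 = 193; Z: 78 − 1 = 77.
Z = 77 is iridium, so the daughter is iridium-193.

Ir-193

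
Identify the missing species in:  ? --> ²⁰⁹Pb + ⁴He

Po-213

Conserve mass number: A = 209 + 4, so A = 213.
Conserve atomic number: Z = 82 + 2, so Z = 84.
Z = 84 is polonium, so the species is ²¹³Po.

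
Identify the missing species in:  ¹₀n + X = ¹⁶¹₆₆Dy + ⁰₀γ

Dy-160

Conserve mass number: 1 + A = 161 + 0, so A = 160.
Conserve atomic number: 0 + Z = 66 + 0, so Z = 66.
Z = 66 is dysprosium, so the species is ¹⁶⁰₆₆Dy.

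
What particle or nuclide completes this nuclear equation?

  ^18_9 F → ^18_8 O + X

positron

Conserve mass number: 18 = 18 + A, so A = 0.
Conserve atomic number: 9 = 8 + Z, so Z = 1.
A = 0 and Z = 1 is ^0_1 e — a positron.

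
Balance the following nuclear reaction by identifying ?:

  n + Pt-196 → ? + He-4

Os-193

Conserve mass number: 1 + 196 = A + 4, so A = 193.
Conserve atomic number: 0 + 78 = Z + 2, so Z = 76.
Z = 76 is osmium, so the species is Os-193.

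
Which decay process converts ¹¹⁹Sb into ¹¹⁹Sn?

beta-plus decay or electron capture

ΔA = 119 − 119 = 0; ΔZ = 50 − 51 = -1.
A is unchanged and Z drops by 1 — a proton has become a neutron (β⁺ emission or electron capture).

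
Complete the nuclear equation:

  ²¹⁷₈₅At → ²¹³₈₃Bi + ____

Conserve mass number: 217 = 213 + A, so A = 4.
Conserve atomic number: 85 = 83 + Z, so Z = 2.
A = 4 and Z = 2 is ⁴₂He — an alpha particle.

alpha particle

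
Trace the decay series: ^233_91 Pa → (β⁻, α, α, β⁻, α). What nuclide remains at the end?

Start: (A, Z) = (233, 91).
After β⁻: (233, 92).
After α: (229, 90).
After α: (225, 88).
After β⁻: (225, 89).
After α: (221, 87).
Z = 87 is francium.

Fr-221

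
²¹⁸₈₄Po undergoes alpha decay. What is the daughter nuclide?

Pb-214

Alpha decay: mass number changes by -4, atomic number by -2.
A: 218 − 4 = 214; Z: 84 − 2 = 82.
Z = 82 is lead, so the daughter is ²¹⁴₈₂Pb.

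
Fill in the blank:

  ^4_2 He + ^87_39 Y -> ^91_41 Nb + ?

gamma ray

Conserve mass number: 4 + 87 = 91 + A, so A = 0.
Conserve atomic number: 2 + 39 = 41 + Z, so Z = 0.
A = 0 and Z = 0 is ^0_0 γ — a gamma ray.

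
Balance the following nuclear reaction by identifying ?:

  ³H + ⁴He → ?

Li-7

Conserve mass number: 3 + 4 = A, so A = 7.
Conserve atomic number: 1 + 2 = Z, so Z = 3.
Z = 3 is lithium, so the species is ⁷Li.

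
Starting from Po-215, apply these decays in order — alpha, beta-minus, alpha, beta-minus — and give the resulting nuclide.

Pb-207

Start: (A, Z) = (215, 84).
After α: (211, 82).
After β⁻: (211, 83).
After α: (207, 81).
After β⁻: (207, 82).
Z = 82 is lead.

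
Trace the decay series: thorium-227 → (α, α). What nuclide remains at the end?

Start: (A, Z) = (227, 90).
After α: (223, 88).
After α: (219, 86).
Z = 86 is radon.

Rn-219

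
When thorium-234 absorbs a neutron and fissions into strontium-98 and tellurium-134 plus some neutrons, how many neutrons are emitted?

3

Conserve mass number: 235 = 98 + 134 + k, so k = 235 − 232 = 3.
Check atomic number: 90 = 38 + 52 + 0 = 90. ✓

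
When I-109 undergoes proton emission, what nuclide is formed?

Proton emission: mass number changes by -1, atomic number by -1.
A: 109 − 1 = 108; Z: 53 − 1 = 52.
Z = 52 is tellurium, so the daughter is Te-108.

Te-108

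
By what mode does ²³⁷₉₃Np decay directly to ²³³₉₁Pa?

ΔA = 233 − 237 = -4; ΔZ = 91 − 93 = -2.
A drops by 4 and Z drops by 2 — the signature of alpha emission.

alpha decay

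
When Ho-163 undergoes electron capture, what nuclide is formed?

Electron capture: mass number changes by +0, atomic number by -1.
A: 163 = 163; Z: 67 − 1 = 66.
Z = 66 is dysprosium, so the daughter is Dy-163.

Dy-163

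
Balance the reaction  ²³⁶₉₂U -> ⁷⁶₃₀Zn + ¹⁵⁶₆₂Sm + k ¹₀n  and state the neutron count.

4

Conserve mass number: 236 = 76 + 156 + k, so k = 236 − 232 = 4.
Check atomic number: 92 = 30 + 62 + 0 = 92. ✓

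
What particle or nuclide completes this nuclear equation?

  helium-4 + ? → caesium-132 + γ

Conserve mass number: 4 + A = 132 + 0, so A = 128.
Conserve atomic number: 2 + Z = 55 + 0, so Z = 53.
Z = 53 is iodine, so the species is iodine-128.

I-128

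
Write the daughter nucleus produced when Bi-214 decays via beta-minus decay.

Po-214

Beta-minus decay: mass number changes by +0, atomic number by +1.
A: 214 = 214; Z: 83 + 1 = 84.
Z = 84 is polonium, so the daughter is Po-214.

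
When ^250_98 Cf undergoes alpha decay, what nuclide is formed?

Cm-246

Alpha decay: mass number changes by -4, atomic number by -2.
A: 250 − 4 = 246; Z: 98 − 2 = 96.
Z = 96 is curium, so the daughter is ^246_96 Cm.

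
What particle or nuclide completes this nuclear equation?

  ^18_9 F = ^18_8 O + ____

positron

Conserve mass number: 18 = 18 + A, so A = 0.
Conserve atomic number: 9 = 8 + Z, so Z = 1.
A = 0 and Z = 1 is ^0_1 e — a positron.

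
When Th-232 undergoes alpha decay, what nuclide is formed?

Ra-228

Alpha decay: mass number changes by -4, atomic number by -2.
A: 232 − 4 = 228; Z: 90 − 2 = 88.
Z = 88 is radium, so the daughter is Ra-228.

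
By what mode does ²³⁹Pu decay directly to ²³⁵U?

alpha decay

ΔA = 235 − 239 = -4; ΔZ = 92 − 94 = -2.
A drops by 4 and Z drops by 2 — the signature of alpha emission.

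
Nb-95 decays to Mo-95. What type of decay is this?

beta-minus decay

ΔA = 95 − 95 = 0; ΔZ = 42 − 41 = +1.
A is unchanged and Z rises by 1 — a neutron has become a proton (β⁻ decay).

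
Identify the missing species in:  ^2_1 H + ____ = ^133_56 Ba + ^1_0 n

Conserve mass number: 2 + A = 133 + 1, so A = 132.
Conserve atomic number: 1 + Z = 56 + 0, so Z = 55.
Z = 55 is caesium, so the species is ^132_55 Cs.

Cs-132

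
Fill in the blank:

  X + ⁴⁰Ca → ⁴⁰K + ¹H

Conserve mass number: A + 40 = 40 + 1, so A = 1.
Conserve atomic number: Z + 20 = 19 + 1, so Z = 0.
A = 1 and Z = 0 is ¹n — a neutron.

neutron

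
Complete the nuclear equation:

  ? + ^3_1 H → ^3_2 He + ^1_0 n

Conserve mass number: A + 3 = 3 + 1, so A = 1.
Conserve atomic number: Z + 1 = 2 + 0, so Z = 1.
A = 1 and Z = 1 is ^1_1 H — a proton.

proton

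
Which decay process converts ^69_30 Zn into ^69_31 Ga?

beta-minus decay

ΔA = 69 − 69 = 0; ΔZ = 31 − 30 = +1.
A is unchanged and Z rises by 1 — a neutron has become a proton (β⁻ decay).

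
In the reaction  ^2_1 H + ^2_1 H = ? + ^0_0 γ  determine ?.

Conserve mass number: 2 + 2 = A + 0, so A = 4.
Conserve atomic number: 1 + 1 = Z + 0, so Z = 2.
A = 4 and Z = 2 is ^4_2 He — an alpha particle.

He-4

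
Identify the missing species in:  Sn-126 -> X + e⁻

Sb-126

Conserve mass number: 126 = A + 0, so A = 126.
Conserve atomic number: 50 = Z − 1, so Z = 51.
Z = 51 is antimony, so the species is Sb-126.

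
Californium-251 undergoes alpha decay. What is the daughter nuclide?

Alpha decay: mass number changes by -4, atomic number by -2.
A: 251 − 4 = 247; Z: 98 − 2 = 96.
Z = 96 is curium, so the daughter is curium-247.

Cm-247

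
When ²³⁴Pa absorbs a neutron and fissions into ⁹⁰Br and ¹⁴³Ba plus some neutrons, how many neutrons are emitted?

Conserve mass number: 235 = 90 + 143 + k, so k = 235 − 233 = 2.
Check atomic number: 91 = 35 + 56 + 0 = 91. ✓

2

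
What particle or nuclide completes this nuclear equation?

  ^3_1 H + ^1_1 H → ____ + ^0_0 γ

Conserve mass number: 3 + 1 = A + 0, so A = 4.
Conserve atomic number: 1 + 1 = Z + 0, so Z = 2.
A = 4 and Z = 2 is ^4_2 He — an alpha particle.

He-4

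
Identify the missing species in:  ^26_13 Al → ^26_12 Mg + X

positron

Conserve mass number: 26 = 26 + A, so A = 0.
Conserve atomic number: 13 = 12 + Z, so Z = 1.
A = 0 and Z = 1 is ^0_1 e — a positron.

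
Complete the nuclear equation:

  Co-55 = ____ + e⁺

Conserve mass number: 55 = A + 0, so A = 55.
Conserve atomic number: 27 = Z + 1, so Z = 26.
Z = 26 is iron, so the species is Fe-55.

Fe-55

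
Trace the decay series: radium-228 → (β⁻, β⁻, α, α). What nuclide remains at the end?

Start: (A, Z) = (228, 88).
After β⁻: (228, 89).
After β⁻: (228, 90).
After α: (224, 88).
After α: (220, 86).
Z = 86 is radon.

Rn-220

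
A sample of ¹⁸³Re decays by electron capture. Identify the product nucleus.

Electron capture: mass number changes by +0, atomic number by -1.
A: 183 = 183; Z: 75 − 1 = 74.
Z = 74 is tungsten, so the daughter is ¹⁸³W.

W-183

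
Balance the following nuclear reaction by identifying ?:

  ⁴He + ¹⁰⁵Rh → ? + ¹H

Conserve mass number: 4 + 105 = A + 1, so A = 108.
Conserve atomic number: 2 + 45 = Z + 1, so Z = 46.
Z = 46 is palladium, so the species is ¹⁰⁸Pd.

Pd-108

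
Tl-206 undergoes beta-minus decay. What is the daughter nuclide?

Beta-minus decay: mass number changes by +0, atomic number by +1.
A: 206 = 206; Z: 81 + 1 = 82.
Z = 82 is lead, so the daughter is Pb-206.

Pb-206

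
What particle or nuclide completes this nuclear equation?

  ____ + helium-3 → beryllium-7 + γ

Conserve mass number: A + 3 = 7 + 0, so A = 4.
Conserve atomic number: Z + 2 = 4 + 0, so Z = 2.
A = 4 and Z = 2 is helium-4 — an alpha particle.

alpha particle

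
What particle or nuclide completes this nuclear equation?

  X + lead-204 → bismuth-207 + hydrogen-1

alpha particle

Conserve mass number: A + 204 = 207 + 1, so A = 4.
Conserve atomic number: Z + 82 = 83 + 1, so Z = 2.
A = 4 and Z = 2 is helium-4 — an alpha particle.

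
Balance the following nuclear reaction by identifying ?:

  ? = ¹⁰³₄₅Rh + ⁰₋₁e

Conserve mass number: A = 103 + 0, so A = 103.
Conserve atomic number: Z = 45 − 1, so Z = 44.
Z = 44 is ruthenium, so the species is ¹⁰³₄₄Ru.

Ru-103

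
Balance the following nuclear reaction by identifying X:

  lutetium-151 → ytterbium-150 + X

proton

Conserve mass number: 151 = 150 + A, so A = 1.
Conserve atomic number: 71 = 70 + Z, so Z = 1.
A = 1 and Z = 1 is hydrogen-1 — a proton.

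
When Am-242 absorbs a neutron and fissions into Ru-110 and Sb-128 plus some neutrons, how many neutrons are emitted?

Conserve mass number: 243 = 110 + 128 + k, so k = 243 − 238 = 5.
Check atomic number: 95 = 44 + 51 + 0 = 95. ✓

5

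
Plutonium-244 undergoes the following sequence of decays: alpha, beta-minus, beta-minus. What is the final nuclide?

Pu-240

Start: (A, Z) = (244, 94).
After α: (240, 92).
After β⁻: (240, 93).
After β⁻: (240, 94).
Z = 94 is plutonium.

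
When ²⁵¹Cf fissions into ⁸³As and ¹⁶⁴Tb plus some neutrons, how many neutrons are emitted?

4

Conserve mass number: 251 = 83 + 164 + k, so k = 251 − 247 = 4.
Check atomic number: 98 = 33 + 65 + 0 = 98. ✓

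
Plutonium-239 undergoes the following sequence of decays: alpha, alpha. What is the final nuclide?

Start: (A, Z) = (239, 94).
After α: (235, 92).
After α: (231, 90).
Z = 90 is thorium.

Th-231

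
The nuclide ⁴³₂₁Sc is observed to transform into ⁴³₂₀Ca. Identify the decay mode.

beta-plus decay or electron capture

ΔA = 43 − 43 = 0; ΔZ = 20 − 21 = -1.
A is unchanged and Z drops by 1 — a proton has become a neutron (β⁺ emission or electron capture).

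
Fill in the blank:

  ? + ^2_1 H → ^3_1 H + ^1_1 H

deuteron

Conserve mass number: A + 2 = 3 + 1, so A = 2.
Conserve atomic number: Z + 1 = 1 + 1, so Z = 1.
A = 2 and Z = 1 is ^2_1 H — a deuteron.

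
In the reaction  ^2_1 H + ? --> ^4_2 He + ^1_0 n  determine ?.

Conserve mass number: 2 + A = 4 + 1, so A = 3.
Conserve atomic number: 1 + Z = 2 + 0, so Z = 1.
A = 3 and Z = 1 is ^3_1 H — a triton.

triton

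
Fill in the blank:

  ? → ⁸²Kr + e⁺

Rb-82

Conserve mass number: A = 82 + 0, so A = 82.
Conserve atomic number: Z = 36 + 1, so Z = 37.
Z = 37 is rubidium, so the species is ⁸²Rb.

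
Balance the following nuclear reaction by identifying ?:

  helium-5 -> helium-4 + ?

Conserve mass number: 5 = 4 + A, so A = 1.
Conserve atomic number: 2 = 2 + Z, so Z = 0.
A = 1 and Z = 0 is neutron — a neutron.

neutron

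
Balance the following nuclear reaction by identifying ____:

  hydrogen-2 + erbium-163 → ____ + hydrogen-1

Conserve mass number: 2 + 163 = A + 1, so A = 164.
Conserve atomic number: 1 + 68 = Z + 1, so Z = 68.
Z = 68 is erbium, so the species is erbium-164.

Er-164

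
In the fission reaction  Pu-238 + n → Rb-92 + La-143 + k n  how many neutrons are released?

4

Conserve mass number: 239 = 92 + 143 + k, so k = 239 − 235 = 4.
Check atomic number: 94 = 37 + 57 + 0 = 94. ✓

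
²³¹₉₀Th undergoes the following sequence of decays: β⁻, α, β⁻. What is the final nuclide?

Th-227

Start: (A, Z) = (231, 90).
After β⁻: (231, 91).
After α: (227, 89).
After β⁻: (227, 90).
Z = 90 is thorium.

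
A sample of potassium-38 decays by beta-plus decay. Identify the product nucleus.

Beta-plus decay: mass number changes by +0, atomic number by -1.
A: 38 = 38; Z: 19 − 1 = 18.
Z = 18 is argon, so the daughter is argon-38.

Ar-38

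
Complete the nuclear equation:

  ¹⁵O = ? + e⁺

N-15

Conserve mass number: 15 = A + 0, so A = 15.
Conserve atomic number: 8 = Z + 1, so Z = 7.
Z = 7 is nitrogen, so the species is ¹⁵N.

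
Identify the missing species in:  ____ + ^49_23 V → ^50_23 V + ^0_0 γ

neutron

Conserve mass number: A + 49 = 50 + 0, so A = 1.
Conserve atomic number: Z + 23 = 23 + 0, so Z = 0.
A = 1 and Z = 0 is ^1_0 n — a neutron.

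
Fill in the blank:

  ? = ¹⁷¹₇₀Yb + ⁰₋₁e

Conserve mass number: A = 171 + 0, so A = 171.
Conserve atomic number: Z = 70 − 1, so Z = 69.
Z = 69 is thulium, so the species is ¹⁷¹₆₉Tm.

Tm-171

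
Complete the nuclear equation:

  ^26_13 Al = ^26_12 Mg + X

Conserve mass number: 26 = 26 + A, so A = 0.
Conserve atomic number: 13 = 12 + Z, so Z = 1.
A = 0 and Z = 1 is ^0_1 e — a positron.

positron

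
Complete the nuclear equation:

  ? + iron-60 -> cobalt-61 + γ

proton

Conserve mass number: A + 60 = 61 + 0, so A = 1.
Conserve atomic number: Z + 26 = 27 + 0, so Z = 1.
A = 1 and Z = 1 is hydrogen-1 — a proton.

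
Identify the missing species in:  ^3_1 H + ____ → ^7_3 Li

alpha particle

Conserve mass number: 3 + A = 7, so A = 4.
Conserve atomic number: 1 + Z = 3, so Z = 2.
A = 4 and Z = 2 is ^4_2 He — an alpha particle.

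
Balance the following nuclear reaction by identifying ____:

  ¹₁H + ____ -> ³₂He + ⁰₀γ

deuteron

Conserve mass number: 1 + A = 3 + 0, so A = 2.
Conserve atomic number: 1 + Z = 2 + 0, so Z = 1.
A = 2 and Z = 1 is ²₁H — a deuteron.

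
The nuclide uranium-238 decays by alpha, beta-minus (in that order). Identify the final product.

Pa-234

Start: (A, Z) = (238, 92).
After α: (234, 90).
After β⁻: (234, 91).
Z = 91 is protactinium.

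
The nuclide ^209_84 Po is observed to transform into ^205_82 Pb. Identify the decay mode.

ΔA = 205 − 209 = -4; ΔZ = 82 − 84 = -2.
A drops by 4 and Z drops by 2 — the signature of alpha emission.

alpha decay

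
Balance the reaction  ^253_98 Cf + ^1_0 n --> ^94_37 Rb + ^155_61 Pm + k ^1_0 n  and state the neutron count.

Conserve mass number: 254 = 94 + 155 + k, so k = 254 − 249 = 5.
Check atomic number: 98 = 37 + 61 + 0 = 98. ✓

5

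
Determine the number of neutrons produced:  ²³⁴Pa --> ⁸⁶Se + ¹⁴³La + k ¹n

5

Conserve mass number: 234 = 86 + 143 + k, so k = 234 − 229 = 5.
Check atomic number: 91 = 34 + 57 + 0 = 91. ✓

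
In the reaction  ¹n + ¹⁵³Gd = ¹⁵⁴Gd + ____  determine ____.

gamma ray

Conserve mass number: 1 + 153 = 154 + A, so A = 0.
Conserve atomic number: 0 + 64 = 64 + Z, so Z = 0.
A = 0 and Z = 0 is γ — a gamma ray.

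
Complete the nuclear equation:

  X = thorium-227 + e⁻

Conserve mass number: A = 227 + 0, so A = 227.
Conserve atomic number: Z = 90 − 1, so Z = 89.
Z = 89 is actinium, so the species is actinium-227.

Ac-227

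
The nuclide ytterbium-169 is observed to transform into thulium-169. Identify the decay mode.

ΔA = 169 − 169 = 0; ΔZ = 69 − 70 = -1.
A is unchanged and Z drops by 1 — a proton has become a neutron (β⁺ emission or electron capture).

beta-plus decay or electron capture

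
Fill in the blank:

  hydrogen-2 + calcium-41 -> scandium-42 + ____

neutron

Conserve mass number: 2 + 41 = 42 + A, so A = 1.
Conserve atomic number: 1 + 20 = 21 + Z, so Z = 0.
A = 1 and Z = 0 is neutron — a neutron.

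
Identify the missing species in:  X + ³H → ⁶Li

Conserve mass number: A + 3 = 6, so A = 3.
Conserve atomic number: Z + 1 = 3, so Z = 2.
Z = 2 is helium, so the species is ³He.

He-3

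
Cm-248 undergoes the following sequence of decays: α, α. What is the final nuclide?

U-240

Start: (A, Z) = (248, 96).
After α: (244, 94).
After α: (240, 92).
Z = 92 is uranium.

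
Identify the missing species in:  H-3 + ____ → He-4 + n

Conserve mass number: 3 + A = 4 + 1, so A = 2.
Conserve atomic number: 1 + Z = 2 + 0, so Z = 1.
A = 2 and Z = 1 is H-2 — a deuteron.

deuteron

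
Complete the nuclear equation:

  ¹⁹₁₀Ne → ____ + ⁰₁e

F-19

Conserve mass number: 19 = A + 0, so A = 19.
Conserve atomic number: 10 = Z + 1, so Z = 9.
Z = 9 is fluorine, so the species is ¹⁹₉F.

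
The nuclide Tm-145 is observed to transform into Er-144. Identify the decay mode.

ΔA = 144 − 145 = -1; ΔZ = 68 − 69 = -1.
A drops by 1 and Z drops by 1 — a proton was emitted.

proton emission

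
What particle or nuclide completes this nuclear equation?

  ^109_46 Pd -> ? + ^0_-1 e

Conserve mass number: 109 = A + 0, so A = 109.
Conserve atomic number: 46 = Z − 1, so Z = 47.
Z = 47 is silver, so the species is ^109_47 Ag.

Ag-109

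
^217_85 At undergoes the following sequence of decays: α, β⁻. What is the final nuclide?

Po-213

Start: (A, Z) = (217, 85).
After α: (213, 83).
After β⁻: (213, 84).
Z = 84 is polonium.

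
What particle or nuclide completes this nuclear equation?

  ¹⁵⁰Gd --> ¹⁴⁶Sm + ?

alpha particle

Conserve mass number: 150 = 146 + A, so A = 4.
Conserve atomic number: 64 = 62 + Z, so Z = 2.
A = 4 and Z = 2 is ⁴He — an alpha particle.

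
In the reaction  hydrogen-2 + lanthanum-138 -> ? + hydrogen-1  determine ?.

Conserve mass number: 2 + 138 = A + 1, so A = 139.
Conserve atomic number: 1 + 57 = Z + 1, so Z = 57.
Z = 57 is lanthanum, so the species is lanthanum-139.

La-139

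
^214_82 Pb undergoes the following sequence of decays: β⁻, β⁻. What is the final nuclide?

Po-214

Start: (A, Z) = (214, 82).
After β⁻: (214, 83).
After β⁻: (214, 84).
Z = 84 is polonium.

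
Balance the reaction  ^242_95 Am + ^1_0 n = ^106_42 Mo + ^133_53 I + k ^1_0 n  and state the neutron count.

4

Conserve mass number: 243 = 106 + 133 + k, so k = 243 − 239 = 4.
Check atomic number: 95 = 42 + 53 + 0 = 95. ✓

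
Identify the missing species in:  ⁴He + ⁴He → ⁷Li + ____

Conserve mass number: 4 + 4 = 7 + A, so A = 1.
Conserve atomic number: 2 + 2 = 3 + Z, so Z = 1.
A = 1 and Z = 1 is ¹H — a proton.

proton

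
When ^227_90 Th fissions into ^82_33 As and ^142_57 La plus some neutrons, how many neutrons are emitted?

3

Conserve mass number: 227 = 82 + 142 + k, so k = 227 − 224 = 3.
Check atomic number: 90 = 33 + 57 + 0 = 90. ✓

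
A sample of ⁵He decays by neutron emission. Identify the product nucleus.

Neutron emission: mass number changes by -1, atomic number by +0.
A: 5 − 1 = 4; Z: 2 = 2.
Z = 2 is helium, so the daughter is ⁴He.

He-4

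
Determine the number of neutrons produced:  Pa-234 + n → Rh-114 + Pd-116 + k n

5

Conserve mass number: 235 = 114 + 116 + k, so k = 235 − 230 = 5.
Check atomic number: 91 = 45 + 46 + 0 = 91. ✓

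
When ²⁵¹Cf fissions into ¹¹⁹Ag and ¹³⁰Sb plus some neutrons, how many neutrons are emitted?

Conserve mass number: 251 = 119 + 130 + k, so k = 251 − 249 = 2.
Check atomic number: 98 = 47 + 51 + 0 = 98. ✓

2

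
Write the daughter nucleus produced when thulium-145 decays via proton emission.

Er-144

Proton emission: mass number changes by -1, atomic number by -1.
A: 145 − 1 = 144; Z: 69 − 1 = 68.
Z = 68 is erbium, so the daughter is erbium-144.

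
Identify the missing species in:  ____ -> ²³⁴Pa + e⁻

Conserve mass number: A = 234 + 0, so A = 234.
Conserve atomic number: Z = 91 − 1, so Z = 90.
Z = 90 is thorium, so the species is ²³⁴Th.

Th-234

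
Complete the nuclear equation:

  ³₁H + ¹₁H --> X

He-4

Conserve mass number: 3 + 1 = A, so A = 4.
Conserve atomic number: 1 + 1 = Z, so Z = 2.
A = 4 and Z = 2 is ⁴₂He — an alpha particle.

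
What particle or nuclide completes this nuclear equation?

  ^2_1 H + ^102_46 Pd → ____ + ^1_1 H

Conserve mass number: 2 + 102 = A + 1, so A = 103.
Conserve atomic number: 1 + 46 = Z + 1, so Z = 46.
Z = 46 is palladium, so the species is ^103_46 Pd.

Pd-103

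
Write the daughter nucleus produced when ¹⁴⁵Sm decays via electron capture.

Electron capture: mass number changes by +0, atomic number by -1.
A: 145 = 145; Z: 62 − 1 = 61.
Z = 61 is promethium, so the daughter is ¹⁴⁵Pm.

Pm-145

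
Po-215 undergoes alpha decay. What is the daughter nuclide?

Pb-211

Alpha decay: mass number changes by -4, atomic number by -2.
A: 215 − 4 = 211; Z: 84 − 2 = 82.
Z = 82 is lead, so the daughter is Pb-211.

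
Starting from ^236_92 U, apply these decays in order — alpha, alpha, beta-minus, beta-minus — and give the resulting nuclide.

Start: (A, Z) = (236, 92).
After α: (232, 90).
After α: (228, 88).
After β⁻: (228, 89).
After β⁻: (228, 90).
Z = 90 is thorium.

Th-228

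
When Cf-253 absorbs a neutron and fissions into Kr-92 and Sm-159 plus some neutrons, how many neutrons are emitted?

Conserve mass number: 254 = 92 + 159 + k, so k = 254 − 251 = 3.
Check atomic number: 98 = 36 + 62 + 0 = 98. ✓

3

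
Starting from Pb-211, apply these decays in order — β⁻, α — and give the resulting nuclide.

Tl-207

Start: (A, Z) = (211, 82).
After β⁻: (211, 83).
After α: (207, 81).
Z = 81 is thallium.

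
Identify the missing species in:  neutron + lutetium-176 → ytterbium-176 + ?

Conserve mass number: 1 + 176 = 176 + A, so A = 1.
Conserve atomic number: 0 + 71 = 70 + Z, so Z = 1.
A = 1 and Z = 1 is hydrogen-1 — a proton.

proton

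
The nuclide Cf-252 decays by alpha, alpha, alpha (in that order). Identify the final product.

U-240

Start: (A, Z) = (252, 98).
After α: (248, 96).
After α: (244, 94).
After α: (240, 92).
Z = 92 is uranium.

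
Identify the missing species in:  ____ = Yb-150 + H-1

Conserve mass number: A = 150 + 1, so A = 151.
Conserve atomic number: Z = 70 + 1, so Z = 71.
Z = 71 is lutetium, so the species is Lu-151.

Lu-151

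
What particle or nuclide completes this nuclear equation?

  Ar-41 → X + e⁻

K-41

Conserve mass number: 41 = A + 0, so A = 41.
Conserve atomic number: 18 = Z − 1, so Z = 19.
Z = 19 is potassium, so the species is K-41.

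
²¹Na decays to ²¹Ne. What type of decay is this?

beta-plus decay or electron capture

ΔA = 21 − 21 = 0; ΔZ = 10 − 11 = -1.
A is unchanged and Z drops by 1 — a proton has become a neutron (β⁺ emission or electron capture).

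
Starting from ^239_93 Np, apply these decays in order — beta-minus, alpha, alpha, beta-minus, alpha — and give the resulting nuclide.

Ac-227

Start: (A, Z) = (239, 93).
After β⁻: (239, 94).
After α: (235, 92).
After α: (231, 90).
After β⁻: (231, 91).
After α: (227, 89).
Z = 89 is actinium.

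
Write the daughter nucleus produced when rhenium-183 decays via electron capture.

W-183

Electron capture: mass number changes by +0, atomic number by -1.
A: 183 = 183; Z: 75 − 1 = 74.
Z = 74 is tungsten, so the daughter is tungsten-183.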